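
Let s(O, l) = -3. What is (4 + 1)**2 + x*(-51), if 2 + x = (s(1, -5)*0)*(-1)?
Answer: 127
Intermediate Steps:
x = -2 (x = -2 - 3*0*(-1) = -2 + 0*(-1) = -2 + 0 = -2)
(4 + 1)**2 + x*(-51) = (4 + 1)**2 - 2*(-51) = 5**2 + 102 = 25 + 102 = 127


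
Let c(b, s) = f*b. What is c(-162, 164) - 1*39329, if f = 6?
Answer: -40301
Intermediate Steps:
c(b, s) = 6*b
c(-162, 164) - 1*39329 = 6*(-162) - 1*39329 = -972 - 39329 = -40301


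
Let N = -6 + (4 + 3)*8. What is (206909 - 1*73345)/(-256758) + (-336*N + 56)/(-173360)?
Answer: -1178468693/2781972930 ≈ -0.42361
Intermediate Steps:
N = 50 (N = -6 + 7*8 = -6 + 56 = 50)
(206909 - 1*73345)/(-256758) + (-336*N + 56)/(-173360) = (206909 - 1*73345)/(-256758) + (-336*50 + 56)/(-173360) = (206909 - 73345)*(-1/256758) + (-16800 + 56)*(-1/173360) = 133564*(-1/256758) - 16744*(-1/173360) = -66782/128379 + 2093/21670 = -1178468693/2781972930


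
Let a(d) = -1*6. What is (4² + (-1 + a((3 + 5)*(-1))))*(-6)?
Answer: -54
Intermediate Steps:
a(d) = -6
(4² + (-1 + a((3 + 5)*(-1))))*(-6) = (4² + (-1 - 6))*(-6) = (16 - 7)*(-6) = 9*(-6) = -54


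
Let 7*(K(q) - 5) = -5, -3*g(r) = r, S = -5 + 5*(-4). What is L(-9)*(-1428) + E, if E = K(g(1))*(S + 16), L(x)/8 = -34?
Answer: 2718642/7 ≈ 3.8838e+5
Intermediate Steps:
S = -25 (S = -5 - 20 = -25)
g(r) = -r/3
L(x) = -272 (L(x) = 8*(-34) = -272)
K(q) = 30/7 (K(q) = 5 + (⅐)*(-5) = 5 - 5/7 = 30/7)
E = -270/7 (E = 30*(-25 + 16)/7 = (30/7)*(-9) = -270/7 ≈ -38.571)
L(-9)*(-1428) + E = -272*(-1428) - 270/7 = 388416 - 270/7 = 2718642/7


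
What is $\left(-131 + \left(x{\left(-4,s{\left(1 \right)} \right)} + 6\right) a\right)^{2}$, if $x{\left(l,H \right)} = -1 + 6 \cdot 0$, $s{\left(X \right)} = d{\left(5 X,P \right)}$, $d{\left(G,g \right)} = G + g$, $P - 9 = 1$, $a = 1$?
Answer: $15876$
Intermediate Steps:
$P = 10$ ($P = 9 + 1 = 10$)
$s{\left(X \right)} = 10 + 5 X$ ($s{\left(X \right)} = 5 X + 10 = 10 + 5 X$)
$x{\left(l,H \right)} = -1$ ($x{\left(l,H \right)} = -1 + 0 = -1$)
$\left(-131 + \left(x{\left(-4,s{\left(1 \right)} \right)} + 6\right) a\right)^{2} = \left(-131 + \left(-1 + 6\right) 1\right)^{2} = \left(-131 + 5 \cdot 1\right)^{2} = \left(-131 + 5\right)^{2} = \left(-126\right)^{2} = 15876$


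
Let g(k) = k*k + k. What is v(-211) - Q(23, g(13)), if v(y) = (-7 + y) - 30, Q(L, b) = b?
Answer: -430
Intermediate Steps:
g(k) = k + k**2 (g(k) = k**2 + k = k + k**2)
v(y) = -37 + y
v(-211) - Q(23, g(13)) = (-37 - 211) - 13*(1 + 13) = -248 - 13*14 = -248 - 1*182 = -248 - 182 = -430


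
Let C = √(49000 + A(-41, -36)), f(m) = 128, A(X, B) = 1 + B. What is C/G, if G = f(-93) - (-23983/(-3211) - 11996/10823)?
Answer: 34752653*√48965/4227290731 ≈ 1.8192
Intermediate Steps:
G = 4227290731/34752653 (G = 128 - (-23983/(-3211) - 11996/10823) = 128 - (-23983*(-1/3211) - 11996*1/10823) = 128 - (23983/3211 - 11996/10823) = 128 - 1*221048853/34752653 = 128 - 221048853/34752653 = 4227290731/34752653 ≈ 121.64)
C = √48965 (C = √(49000 + (1 - 36)) = √(49000 - 35) = √48965 ≈ 221.28)
C/G = √48965/(4227290731/34752653) = √48965*(34752653/4227290731) = 34752653*√48965/4227290731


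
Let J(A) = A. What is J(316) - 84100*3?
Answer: -251984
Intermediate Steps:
J(316) - 84100*3 = 316 - 84100*3 = 316 - 252300 = -251984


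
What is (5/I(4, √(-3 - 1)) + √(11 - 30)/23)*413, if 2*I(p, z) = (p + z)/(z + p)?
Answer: 4130 + 413*I*√19/23 ≈ 4130.0 + 78.271*I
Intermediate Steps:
I(p, z) = ½ (I(p, z) = ((p + z)/(z + p))/2 = ((p + z)/(p + z))/2 = (½)*1 = ½)
(5/I(4, √(-3 - 1)) + √(11 - 30)/23)*413 = (5/(½) + √(11 - 30)/23)*413 = (5*2 + √(-19)*(1/23))*413 = (10 + (I*√19)*(1/23))*413 = (10 + I*√19/23)*413 = 4130 + 413*I*√19/23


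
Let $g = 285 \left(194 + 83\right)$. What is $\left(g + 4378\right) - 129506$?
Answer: $-46183$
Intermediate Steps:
$g = 78945$ ($g = 285 \cdot 277 = 78945$)
$\left(g + 4378\right) - 129506 = \left(78945 + 4378\right) - 129506 = 83323 - 129506 = -46183$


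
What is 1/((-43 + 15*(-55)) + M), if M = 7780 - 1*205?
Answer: 1/6707 ≈ 0.00014910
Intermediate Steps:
M = 7575 (M = 7780 - 205 = 7575)
1/((-43 + 15*(-55)) + M) = 1/((-43 + 15*(-55)) + 7575) = 1/((-43 - 825) + 7575) = 1/(-868 + 7575) = 1/6707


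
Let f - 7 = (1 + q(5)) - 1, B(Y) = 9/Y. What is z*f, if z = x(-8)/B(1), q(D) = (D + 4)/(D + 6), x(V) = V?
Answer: -688/99 ≈ -6.9495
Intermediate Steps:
q(D) = (4 + D)/(6 + D)
z = -8/9 (z = -8/(9/1) = -8/(9*1) = -8/9 ≈ -0.88889)
f = 86/11 (f = 7 + ((1 + (4 + 5)/(6 + 5)) - 1) = 7 + ((1 + 9/11) - 1) = 7 + (20/11 - 1) = 7 + 9/11 = 86/11 ≈ 7.8182)
z*f = -8/9*86/11 = -688/99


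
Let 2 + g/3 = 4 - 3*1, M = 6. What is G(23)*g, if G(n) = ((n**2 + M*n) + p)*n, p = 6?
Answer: -46437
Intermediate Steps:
G(n) = n*(6 + n**2 + 6*n) (G(n) = ((n**2 + 6*n) + 6)*n = (6 + n**2 + 6*n)*n = n*(6 + n**2 + 6*n))
g = -3 (g = -6 + 3*(4 - 3*1) = -6 + 3*(4 - 3) = -6 + 3*1 = -6 + 3 = -3)
G(23)*g = (23*(6 + 23**2 + 6*23))*(-3) = (23*(6 + 529 + 138))*(-3) = (23*673)*(-3) = 15479*(-3) = -46437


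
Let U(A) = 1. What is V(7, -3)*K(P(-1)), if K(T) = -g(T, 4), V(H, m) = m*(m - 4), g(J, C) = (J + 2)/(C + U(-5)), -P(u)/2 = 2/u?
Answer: -126/5 ≈ -25.200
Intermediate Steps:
P(u) = -4/u
g(J, C) = (2 + J)/(1 + C) (g(J, C) = (J + 2)/(C + 1) = (2 + J)/(1 + C))
V(H, m) = m*(-4 + m)
K(T) = -2/5 - T/5 (K(T) = -(2 + T)/(1 + 4) = -(2 + T)/5 = -(2/5 + T/5) = -2/5 - T/5)
V(7, -3)*K(P(-1)) = (-3*(-4 - 3))*(-2/5 - (-4)/(5*(-1))) = (-3*(-7))*(-2/5 - (-4)*(-1)/5) = 21*(-2/5 - 1/5*4) = 21*(-2/5 - 4/5) = 21*(-6/5) = -126/5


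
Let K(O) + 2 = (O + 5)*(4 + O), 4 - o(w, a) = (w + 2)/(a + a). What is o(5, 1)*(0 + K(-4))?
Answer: -1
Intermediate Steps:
o(w, a) = 4 - (2 + w)/(2*a) (o(w, a) = 4 - (w + 2)/(a + a) = 4 - (2 + w)/(2*a))
K(O) = -2 + (4 + O)*(5 + O) (K(O) = -2 + (O + 5)*(4 + O) = -2 + (5 + O)*(4 + O) = -2 + (4 + O)*(5 + O))
o(5, 1)*(0 + K(-4)) = ((½)*(-2 - 1*5 + 8*1)/1)*(0 + (18 + (-4)² + 9*(-4))) = ((½)*1*(-2 - 5 + 8))*(0 + (18 + 16 - 36)) = ((½)*1*1)*(0 - 2) = (½)*(-2) = -1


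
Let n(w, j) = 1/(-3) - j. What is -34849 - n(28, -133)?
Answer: -104945/3 ≈ -34982.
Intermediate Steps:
n(w, j) = -⅓ - j
-34849 - n(28, -133) = -34849 - (-⅓ - 1*(-133)) = -34849 - (-⅓ + 133) = -34849 - 1*398/3 = -34849 - 398/3 = -104945/3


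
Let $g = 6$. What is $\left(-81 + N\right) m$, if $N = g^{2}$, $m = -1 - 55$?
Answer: $2520$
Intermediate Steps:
$m = -56$
$N = 36$ ($N = 6^{2} = 36$)
$\left(-81 + N\right) m = \left(-81 + 36\right) \left(-56\right) = \left(-45\right) \left(-56\right) = 2520$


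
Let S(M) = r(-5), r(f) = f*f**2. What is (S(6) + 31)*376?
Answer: -35344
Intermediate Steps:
r(f) = f**3
S(M) = -125 (S(M) = (-5)**3 = -125)
(S(6) + 31)*376 = (-125 + 31)*376 = -94*376 = -35344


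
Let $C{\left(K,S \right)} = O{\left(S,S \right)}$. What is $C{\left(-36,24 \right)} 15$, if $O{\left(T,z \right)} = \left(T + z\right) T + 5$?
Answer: $17355$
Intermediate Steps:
$O{\left(T,z \right)} = 5 + T \left(T + z\right)$ ($O{\left(T,z \right)} = T \left(T + z\right) + 5 = 5 + T \left(T + z\right)$)
$C{\left(K,S \right)} = 5 + 2 S^{2}$ ($C{\left(K,S \right)} = 5 + S^{2} + S S = 5 + S^{2} + S^{2} = 5 + 2 S^{2}$)
$C{\left(-36,24 \right)} 15 = \left(5 + 2 \cdot 24^{2}\right) 15 = \left(5 + 2 \cdot 576\right) 15 = \left(5 + 1152\right) 15 = 1157 \cdot 15 = 17355$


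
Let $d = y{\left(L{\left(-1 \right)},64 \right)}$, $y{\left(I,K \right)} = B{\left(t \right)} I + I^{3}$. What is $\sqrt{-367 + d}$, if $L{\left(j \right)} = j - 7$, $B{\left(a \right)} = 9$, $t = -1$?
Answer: $i \sqrt{951} \approx 30.838 i$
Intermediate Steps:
$L{\left(j \right)} = -7 + j$
$y{\left(I,K \right)} = I^{3} + 9 I$ ($y{\left(I,K \right)} = 9 I + I^{3} = I^{3} + 9 I$)
$d = -584$ ($d = \left(-7 - 1\right) \left(9 + \left(-7 - 1\right)^{2}\right) = - 8 \left(9 + \left(-8\right)^{2}\right) = - 8 \left(9 + 64\right) = \left(-8\right) 73 = -584$)
$\sqrt{-367 + d} = \sqrt{-367 - 584} = \sqrt{-951} = i \sqrt{951}$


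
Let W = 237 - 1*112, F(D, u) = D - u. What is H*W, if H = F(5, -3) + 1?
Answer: 1125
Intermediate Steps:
H = 9 (H = (5 - 1*(-3)) + 1 = (5 + 3) + 1 = 8 + 1 = 9)
W = 125 (W = 237 - 112 = 125)
H*W = 9*125 = 1125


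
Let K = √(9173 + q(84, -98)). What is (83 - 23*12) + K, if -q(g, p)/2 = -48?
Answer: -193 + √9269 ≈ -96.724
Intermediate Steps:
q(g, p) = 96 (q(g, p) = -2*(-48) = 96)
K = √9269 (K = √(9173 + 96) = √9269 ≈ 96.276)
(83 - 23*12) + K = (83 - 23*12) + √9269 = (83 - 276) + √9269 = -193 + √9269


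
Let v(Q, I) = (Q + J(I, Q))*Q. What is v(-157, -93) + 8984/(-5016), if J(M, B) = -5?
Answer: 15945995/627 ≈ 25432.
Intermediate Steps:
v(Q, I) = Q*(-5 + Q) (v(Q, I) = (Q - 5)*Q = (-5 + Q)*Q = Q*(-5 + Q))
v(-157, -93) + 8984/(-5016) = -157*(-5 - 157) + 8984/(-5016) = -157*(-162) + 8984*(-1/5016) = 25434 - 1123/627 = 15945995/627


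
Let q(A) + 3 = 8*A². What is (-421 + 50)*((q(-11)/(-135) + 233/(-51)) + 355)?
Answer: -58457357/459 ≈ -1.2736e+5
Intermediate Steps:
q(A) = -3 + 8*A²
(-421 + 50)*((q(-11)/(-135) + 233/(-51)) + 355) = (-421 + 50)*(((-3 + 8*(-11)²)/(-135) + 233/(-51)) + 355) = -371*(((-3 + 8*121)*(-1/135) + 233*(-1/51)) + 355) = -371*(((-3 + 968)*(-1/135) - 233/51) + 355) = -371*((965*(-1/135) - 233/51) + 355) = -371*((-193/27 - 233/51) + 355) = -371*(-5378/459 + 355) = -371*157567/459 = -58457357/459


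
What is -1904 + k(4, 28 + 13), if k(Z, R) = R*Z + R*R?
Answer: -59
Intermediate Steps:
k(Z, R) = R² + R*Z (k(Z, R) = R*Z + R² = R² + R*Z)
-1904 + k(4, 28 + 13) = -1904 + (28 + 13)*((28 + 13) + 4) = -1904 + 41*(41 + 4) = -1904 + 41*45 = -1904 + 1845 = -59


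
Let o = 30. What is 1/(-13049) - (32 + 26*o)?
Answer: -10595789/13049 ≈ -812.00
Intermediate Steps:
1/(-13049) - (32 + 26*o) = 1/(-13049) - (32 + 26*30) = -1/13049 - (32 + 780) = -1/13049 - 1*812 = -1/13049 - 812 = -10595789/13049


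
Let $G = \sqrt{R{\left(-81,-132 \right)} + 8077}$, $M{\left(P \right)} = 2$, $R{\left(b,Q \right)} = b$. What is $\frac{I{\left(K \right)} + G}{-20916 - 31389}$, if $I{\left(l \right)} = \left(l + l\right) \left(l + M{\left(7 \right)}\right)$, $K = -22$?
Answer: $- \frac{16}{951} - \frac{2 \sqrt{1999}}{52305} \approx -0.018534$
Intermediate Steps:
$G = 2 \sqrt{1999}$ ($G = \sqrt{-81 + 8077} = \sqrt{7996} = 2 \sqrt{1999} \approx 89.42$)
$I{\left(l \right)} = 2 l \left(2 + l\right)$ ($I{\left(l \right)} = \left(l + l\right) \left(l + 2\right) = 2 l \left(2 + l\right)$)
$\frac{I{\left(K \right)} + G}{-20916 - 31389} = \frac{2 \left(-22\right) \left(2 - 22\right) + 2 \sqrt{1999}}{-20916 - 31389} = \frac{2 \left(-22\right) \left(-20\right) + 2 \sqrt{1999}}{-52305} = \left(880 + 2 \sqrt{1999}\right) \left(- \frac{1}{52305}\right) = - \frac{16}{951} - \frac{2 \sqrt{1999}}{52305}$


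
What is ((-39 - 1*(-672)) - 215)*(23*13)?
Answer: 124982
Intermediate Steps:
((-39 - 1*(-672)) - 215)*(23*13) = ((-39 + 672) - 215)*299 = (633 - 215)*299 = 418*299 = 124982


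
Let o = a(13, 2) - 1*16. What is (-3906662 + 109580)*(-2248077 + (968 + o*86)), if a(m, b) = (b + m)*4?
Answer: 8518088977650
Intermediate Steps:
a(m, b) = 4*b + 4*m
o = 44 (o = (4*2 + 4*13) - 1*16 = (8 + 52) - 16 = 60 - 16 = 44)
(-3906662 + 109580)*(-2248077 + (968 + o*86)) = (-3906662 + 109580)*(-2248077 + (968 + 44*86)) = -3797082*(-2248077 + (968 + 3784)) = -3797082*(-2248077 + 4752) = -3797082*(-2243325) = 8518088977650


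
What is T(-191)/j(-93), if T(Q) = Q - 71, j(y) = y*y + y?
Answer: -131/4278 ≈ -0.030622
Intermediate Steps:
j(y) = y + y² (j(y) = y² + y = y + y²)
T(Q) = -71 + Q
T(-191)/j(-93) = (-71 - 191)/((-93*(1 - 93))) = -262/((-93*(-92))) = -262/8556 = -262*1/8556 = -131/4278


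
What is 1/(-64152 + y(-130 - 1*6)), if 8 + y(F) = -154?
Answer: -1/64314 ≈ -1.5549e-5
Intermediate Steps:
y(F) = -162 (y(F) = -8 - 154 = -162)
1/(-64152 + y(-130 - 1*6)) = 1/(-64152 - 162) = 1/(-64314) = -1/64314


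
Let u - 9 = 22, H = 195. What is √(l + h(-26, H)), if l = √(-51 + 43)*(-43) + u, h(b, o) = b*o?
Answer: √(-5039 - 86*I*√2) ≈ 0.8566 - 70.991*I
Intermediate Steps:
u = 31 (u = 9 + 22 = 31)
l = 31 - 86*I*√2 (l = √(-51 + 43)*(-43) + 31 = √(-8)*(-43) + 31 = (2*I*√2)*(-43) + 31 = -86*I*√2 + 31 = 31 - 86*I*√2 ≈ 31.0 - 121.62*I)
√(l + h(-26, H)) = √((31 - 86*I*√2) - 26*195) = √((31 - 86*I*√2) - 5070) = √(-5039 - 86*I*√2)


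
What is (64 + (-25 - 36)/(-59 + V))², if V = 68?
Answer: 265225/81 ≈ 3274.4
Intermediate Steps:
(64 + (-25 - 36)/(-59 + V))² = (64 + (-25 - 36)/(-59 + 68))² = (64 - 61/9)² = (515/9)² = 265225/81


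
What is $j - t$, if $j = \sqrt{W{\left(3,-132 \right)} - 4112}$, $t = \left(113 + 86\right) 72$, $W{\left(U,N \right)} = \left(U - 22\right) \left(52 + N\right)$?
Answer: $-14328 + 36 i \sqrt{2} \approx -14328.0 + 50.912 i$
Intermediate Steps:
$W{\left(U,N \right)} = \left(-22 + U\right) \left(52 + N\right)$
$t = 14328$ ($t = 199 \cdot 72 = 14328$)
$j = 36 i \sqrt{2}$ ($j = \sqrt{\left(-1144 - -2904 + 52 \cdot 3 - 396\right) - 4112} = \sqrt{\left(-1144 + 2904 + 156 - 396\right) - 4112} = \sqrt{1520 - 4112} = \sqrt{-2592} = 36 i \sqrt{2} \approx 50.912 i$)
$j - t = 36 i \sqrt{2} - 14328 = -14328 + 36 i \sqrt{2}$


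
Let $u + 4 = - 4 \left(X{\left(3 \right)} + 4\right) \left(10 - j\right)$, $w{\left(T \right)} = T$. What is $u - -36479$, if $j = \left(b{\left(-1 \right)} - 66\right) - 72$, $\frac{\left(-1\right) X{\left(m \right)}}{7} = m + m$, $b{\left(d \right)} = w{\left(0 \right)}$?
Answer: $58971$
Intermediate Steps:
$b{\left(d \right)} = 0$
$X{\left(m \right)} = - 14 m$ ($X{\left(m \right)} = - 7 \left(m + m\right) = - 7 \cdot 2 m = - 14 m$)
$j = -138$ ($j = \left(0 - 66\right) - 72 = -66 - 72 = -138$)
$u = 22492$ ($u = -4 + - 4 \left(\left(-14\right) 3 + 4\right) \left(10 - -138\right) = -4 + - 4 \left(-42 + 4\right) \left(10 + 138\right) = -4 + \left(-4\right) \left(-38\right) 148 = -4 + 152 \cdot 148 = -4 + 22496 = 22492$)
$u - -36479 = 22492 - -36479 = 22492 + 36479 = 58971$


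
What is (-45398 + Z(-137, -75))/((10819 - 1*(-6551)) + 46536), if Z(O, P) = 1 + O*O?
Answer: -4438/10651 ≈ -0.41667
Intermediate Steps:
Z(O, P) = 1 + O²
(-45398 + Z(-137, -75))/((10819 - 1*(-6551)) + 46536) = (-45398 + (1 + (-137)²))/((10819 - 1*(-6551)) + 46536) = (-45398 + (1 + 18769))/((10819 + 6551) + 46536) = (-45398 + 18770)/(17370 + 46536) = -26628/63906 = -26628*1/63906 = -4438/10651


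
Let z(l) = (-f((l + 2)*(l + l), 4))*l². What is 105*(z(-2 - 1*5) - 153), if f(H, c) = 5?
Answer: -41790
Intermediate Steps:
z(l) = -5*l² (z(l) = (-1*5)*l² = -5*l²)
105*(z(-2 - 1*5) - 153) = 105*(-5*(-2 - 1*5)² - 153) = 105*(-5*(-2 - 5)² - 153) = 105*(-5*(-7)² - 153) = 105*(-5*49 - 153) = 105*(-245 - 153) = 105*(-398) = -41790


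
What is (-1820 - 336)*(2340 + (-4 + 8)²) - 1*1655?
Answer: -5081191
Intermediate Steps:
(-1820 - 336)*(2340 + (-4 + 8)²) - 1*1655 = -2156*(2340 + 4²) - 1655 = -2156*(2340 + 16) - 1655 = -2156*2356 - 1655 = -5079536 - 1655 = -5081191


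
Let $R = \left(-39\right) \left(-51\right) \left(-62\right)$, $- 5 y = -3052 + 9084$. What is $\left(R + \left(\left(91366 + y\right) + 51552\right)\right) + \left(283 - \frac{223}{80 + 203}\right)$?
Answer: $\frac{26426274}{1415} \approx 18676.0$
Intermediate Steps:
$y = - \frac{6032}{5}$ ($y = - \frac{-3052 + 9084}{5} = \left(- \frac{1}{5}\right) 6032 = - \frac{6032}{5} \approx -1206.4$)
$R = -123318$ ($R = 1989 \left(-62\right) = -123318$)
$\left(R + \left(\left(91366 + y\right) + 51552\right)\right) + \left(283 - \frac{223}{80 + 203}\right) = \left(-123318 + \left(\left(91366 - \frac{6032}{5}\right) + 51552\right)\right) + \left(283 - \frac{223}{80 + 203}\right) = \left(-123318 + \left(\frac{450798}{5} + 51552\right)\right) + \left(283 - \frac{223}{283}\right) = \left(-123318 + \frac{708558}{5}\right) + \left(283 - \frac{223}{283}\right) = \frac{91968}{5} + \left(283 - \frac{223}{283}\right) = \frac{91968}{5} + \frac{79866}{283} = \frac{26426274}{1415}$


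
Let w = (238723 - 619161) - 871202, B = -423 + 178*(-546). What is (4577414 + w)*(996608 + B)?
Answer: 2989860848678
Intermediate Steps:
B = -97611 (B = -423 - 97188 = -97611)
w = -1251640 (w = -380438 - 871202 = -1251640)
(4577414 + w)*(996608 + B) = (4577414 - 1251640)*(996608 - 97611) = 3325774*898997 = 2989860848678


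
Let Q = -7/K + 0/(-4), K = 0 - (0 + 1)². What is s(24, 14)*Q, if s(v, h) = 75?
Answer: 525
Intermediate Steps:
K = -1 (K = 0 - 1*1² = 0 - 1*1 = 0 - 1 = -1)
Q = 7 (Q = -7/(-1) + 0/(-4) = -7*(-1) + 0*(-¼) = 7 + 0 = 7)
s(24, 14)*Q = 75*7 = 525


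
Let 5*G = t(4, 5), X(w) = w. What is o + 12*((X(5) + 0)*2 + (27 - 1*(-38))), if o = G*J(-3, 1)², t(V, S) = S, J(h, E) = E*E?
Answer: 901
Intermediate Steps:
J(h, E) = E²
G = 1 (G = (⅕)*5 = 1)
o = 1 (o = 1*(1²)² = 1*1² = 1*1 = 1)
o + 12*((X(5) + 0)*2 + (27 - 1*(-38))) = 1 + 12*((5 + 0)*2 + (27 - 1*(-38))) = 1 + 12*(5*2 + (27 + 38)) = 1 + 12*(10 + 65) = 1 + 12*75 = 1 + 900 = 901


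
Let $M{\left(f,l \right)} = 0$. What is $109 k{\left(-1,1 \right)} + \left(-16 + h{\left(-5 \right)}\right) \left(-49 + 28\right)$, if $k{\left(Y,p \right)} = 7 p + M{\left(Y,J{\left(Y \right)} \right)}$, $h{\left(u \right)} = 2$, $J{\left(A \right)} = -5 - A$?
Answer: $1057$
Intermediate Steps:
$k{\left(Y,p \right)} = 7 p$ ($k{\left(Y,p \right)} = 7 p + 0 = 7 p$)
$109 k{\left(-1,1 \right)} + \left(-16 + h{\left(-5 \right)}\right) \left(-49 + 28\right) = 109 \cdot 7 \cdot 1 + \left(-16 + 2\right) \left(-49 + 28\right) = 109 \cdot 7 - -294 = 763 + 294 = 1057$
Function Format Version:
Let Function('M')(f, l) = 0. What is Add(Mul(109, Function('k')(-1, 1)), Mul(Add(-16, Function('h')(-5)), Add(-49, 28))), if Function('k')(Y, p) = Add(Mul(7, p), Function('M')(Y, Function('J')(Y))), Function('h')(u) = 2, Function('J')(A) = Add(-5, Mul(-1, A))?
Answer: 1057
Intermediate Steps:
Function('k')(Y, p) = Mul(7, p) (Function('k')(Y, p) = Add(Mul(7, p), 0) = Mul(7, p))
Add(Mul(109, Function('k')(-1, 1)), Mul(Add(-16, Function('h')(-5)), Add(-49, 28))) = Add(Mul(109, Mul(7, 1)), Mul(Add(-16, 2), Add(-49, 28))) = Add(Mul(109, 7), Mul(-14, -21)) = Add(763, 294) = 1057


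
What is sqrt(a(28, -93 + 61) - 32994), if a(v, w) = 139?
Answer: I*sqrt(32855) ≈ 181.26*I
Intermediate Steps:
sqrt(a(28, -93 + 61) - 32994) = sqrt(139 - 32994) = sqrt(-32855) = I*sqrt(32855)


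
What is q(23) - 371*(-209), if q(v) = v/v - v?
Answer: 77517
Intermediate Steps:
q(v) = 1 - v
q(23) - 371*(-209) = (1 - 1*23) - 371*(-209) = (1 - 23) + 77539 = -22 + 77539 = 77517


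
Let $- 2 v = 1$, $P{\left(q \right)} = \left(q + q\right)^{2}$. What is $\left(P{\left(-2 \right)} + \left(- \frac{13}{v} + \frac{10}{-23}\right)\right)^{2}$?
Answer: $\frac{913936}{529} \approx 1727.7$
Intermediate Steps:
$P{\left(q \right)} = 4 q^{2}$ ($P{\left(q \right)} = \left(2 q\right)^{2} = 4 q^{2}$)
$v = - \frac{1}{2}$ ($v = \left(- \frac{1}{2}\right) 1 = - \frac{1}{2} \approx -0.5$)
$\left(P{\left(-2 \right)} + \left(- \frac{13}{v} + \frac{10}{-23}\right)\right)^{2} = \left(4 \left(-2\right)^{2} + \left(- \frac{13}{- \frac{1}{2}} + \frac{10}{-23}\right)\right)^{2} = \left(4 \cdot 4 + \left(\left(-13\right) \left(-2\right) + 10 \left(- \frac{1}{23}\right)\right)\right)^{2} = \left(16 + \left(26 - \frac{10}{23}\right)\right)^{2} = \left(16 + \frac{588}{23}\right)^{2} = \left(\frac{956}{23}\right)^{2} = \frac{913936}{529}$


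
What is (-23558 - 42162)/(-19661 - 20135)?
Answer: 16430/9949 ≈ 1.6514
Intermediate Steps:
(-23558 - 42162)/(-19661 - 20135) = -65720/(-39796) = -65720*(-1/39796) = 16430/9949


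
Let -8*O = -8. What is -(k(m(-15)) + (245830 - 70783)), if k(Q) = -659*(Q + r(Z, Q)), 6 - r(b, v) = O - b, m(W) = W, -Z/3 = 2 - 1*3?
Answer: -179660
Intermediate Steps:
O = 1 (O = -1/8*(-8) = 1)
Z = 3 (Z = -3*(2 - 1*3) = -3*(2 - 3) = -3*(-1) = 3)
r(b, v) = 5 + b (r(b, v) = 6 - (1 - b) = 6 + (-1 + b) = 5 + b)
k(Q) = -5272 - 659*Q (k(Q) = -659*(Q + (5 + 3)) = -659*(Q + 8) = -659*(8 + Q) = -5272 - 659*Q)
-(k(m(-15)) + (245830 - 70783)) = -((-5272 - 659*(-15)) + (245830 - 70783)) = -((-5272 + 9885) + 175047) = -(4613 + 175047) = -1*179660 = -179660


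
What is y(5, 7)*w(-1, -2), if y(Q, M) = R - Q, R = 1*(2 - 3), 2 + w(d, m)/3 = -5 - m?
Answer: 90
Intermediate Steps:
w(d, m) = -21 - 3*m (w(d, m) = -6 + 3*(-5 - m) = -6 + (-15 - 3*m) = -21 - 3*m)
R = -1 (R = 1*(-1) = -1)
y(Q, M) = -1 - Q
y(5, 7)*w(-1, -2) = (-1 - 1*5)*(-21 - 3*(-2)) = (-1 - 5)*(-21 + 6) = -6*(-15) = 90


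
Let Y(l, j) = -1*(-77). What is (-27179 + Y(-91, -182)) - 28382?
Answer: -55484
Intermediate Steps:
Y(l, j) = 77
(-27179 + Y(-91, -182)) - 28382 = (-27179 + 77) - 28382 = -27102 - 28382 = -55484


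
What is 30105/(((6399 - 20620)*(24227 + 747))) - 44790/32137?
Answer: -15908371311045/11413624397798 ≈ -1.3938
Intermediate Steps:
30105/(((6399 - 20620)*(24227 + 747))) - 44790/32137 = 30105/((-14221*24974)) - 44790*1/32137 = 30105/(-355155254) - 44790/32137 = 30105*(-1/355155254) - 44790/32137 = -30105/355155254 - 44790/32137 = -15908371311045/11413624397798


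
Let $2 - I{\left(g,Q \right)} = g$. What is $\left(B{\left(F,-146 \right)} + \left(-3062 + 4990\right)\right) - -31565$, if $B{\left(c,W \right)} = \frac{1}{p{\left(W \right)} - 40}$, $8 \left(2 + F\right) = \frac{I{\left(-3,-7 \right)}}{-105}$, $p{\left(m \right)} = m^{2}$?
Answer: $\frac{712597069}{21276} \approx 33493.0$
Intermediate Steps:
$I{\left(g,Q \right)} = 2 - g$
$F = - \frac{337}{168}$ ($F = -2 + \frac{\left(2 - -3\right) \frac{1}{-105}}{8} = -2 + \frac{\left(2 + 3\right) \left(- \frac{1}{105}\right)}{8} = -2 + \frac{5 \left(- \frac{1}{105}\right)}{8} = -2 + \frac{1}{8} \left(- \frac{1}{21}\right) = -2 - \frac{1}{168} = - \frac{337}{168} \approx -2.006$)
$B{\left(c,W \right)} = \frac{1}{-40 + W^{2}}$ ($B{\left(c,W \right)} = \frac{1}{W^{2} - 40} = \frac{1}{-40 + W^{2}}$)
$\left(B{\left(F,-146 \right)} + \left(-3062 + 4990\right)\right) - -31565 = \left(\frac{1}{-40 + \left(-146\right)^{2}} + \left(-3062 + 4990\right)\right) - -31565 = \left(\frac{1}{-40 + 21316} + 1928\right) + 31565 = \left(\frac{1}{21276} + 1928\right) + 31565 = \frac{41020129}{21276} + 31565 = \frac{712597069}{21276}$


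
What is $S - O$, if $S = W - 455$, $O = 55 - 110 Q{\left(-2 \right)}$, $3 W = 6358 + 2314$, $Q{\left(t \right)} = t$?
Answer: $\frac{6482}{3} \approx 2160.7$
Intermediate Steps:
$W = \frac{8672}{3}$ ($W = \frac{6358 + 2314}{3} = \frac{1}{3} \cdot 8672 = \frac{8672}{3} \approx 2890.7$)
$O = 275$ ($O = 55 - -220 = 55 + 220 = 275$)
$S = \frac{7307}{3}$ ($S = \frac{8672}{3} - 455 = \frac{7307}{3} \approx 2435.7$)
$S - O = \frac{7307}{3} - 275 = \frac{6482}{3}$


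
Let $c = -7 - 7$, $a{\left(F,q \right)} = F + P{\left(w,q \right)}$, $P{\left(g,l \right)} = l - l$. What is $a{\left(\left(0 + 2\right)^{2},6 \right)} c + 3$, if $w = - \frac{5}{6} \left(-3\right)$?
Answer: $-53$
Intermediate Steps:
$w = \frac{5}{2}$ ($w = \left(-5\right) \frac{1}{6} \left(-3\right) = \left(- \frac{5}{6}\right) \left(-3\right) = \frac{5}{2} \approx 2.5$)
$P{\left(g,l \right)} = 0$
$a{\left(F,q \right)} = F$ ($a{\left(F,q \right)} = F + 0 = F$)
$c = -14$ ($c = -7 - 7 = -14$)
$a{\left(\left(0 + 2\right)^{2},6 \right)} c + 3 = \left(0 + 2\right)^{2} \left(-14\right) + 3 = 2^{2} \left(-14\right) + 3 = 4 \left(-14\right) + 3 = -56 + 3 = -53$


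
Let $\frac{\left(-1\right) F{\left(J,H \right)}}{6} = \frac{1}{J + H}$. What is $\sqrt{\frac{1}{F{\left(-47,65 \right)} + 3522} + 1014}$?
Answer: $\frac{\sqrt{113181925845}}{10565} \approx 31.843$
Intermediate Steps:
$F{\left(J,H \right)} = - \frac{6}{H + J}$ ($F{\left(J,H \right)} = - \frac{6}{J + H} = - \frac{6}{H + J}$)
$\sqrt{\frac{1}{F{\left(-47,65 \right)} + 3522} + 1014} = \sqrt{\frac{1}{- \frac{6}{65 - 47} + 3522} + 1014} = \sqrt{\frac{1}{- \frac{6}{18} + 3522} + 1014} = \sqrt{\frac{1}{\left(-6\right) \frac{1}{18} + 3522} + 1014} = \sqrt{\frac{1}{- \frac{1}{3} + 3522} + 1014} = \sqrt{\frac{1}{\frac{10565}{3}} + 1014} = \sqrt{\frac{3}{10565} + 1014} = \sqrt{\frac{10712913}{10565}} = \frac{\sqrt{113181925845}}{10565}$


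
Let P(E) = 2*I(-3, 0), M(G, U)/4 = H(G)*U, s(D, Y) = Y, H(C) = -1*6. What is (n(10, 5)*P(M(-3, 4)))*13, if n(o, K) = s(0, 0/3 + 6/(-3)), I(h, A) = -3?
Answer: 156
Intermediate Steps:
H(C) = -6
n(o, K) = -2 (n(o, K) = 0/3 + 6/(-3) = 0*(⅓) + 6*(-⅓) = 0 - 2 = -2)
M(G, U) = -24*U (M(G, U) = 4*(-6*U) = -24*U)
P(E) = -6 (P(E) = 2*(-3) = -6)
(n(10, 5)*P(M(-3, 4)))*13 = -2*(-6)*13 = 12*13 = 156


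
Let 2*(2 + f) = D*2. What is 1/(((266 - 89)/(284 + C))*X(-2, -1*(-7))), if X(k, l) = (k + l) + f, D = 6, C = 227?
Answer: 511/1593 ≈ 0.32078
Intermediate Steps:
f = 4 (f = -2 + (6*2)/2 = -2 + (1/2)*12 = -2 + 6 = 4)
X(k, l) = 4 + k + l (X(k, l) = (k + l) + 4 = 4 + k + l)
1/(((266 - 89)/(284 + C))*X(-2, -1*(-7))) = 1/(((266 - 89)/(284 + 227))*(4 - 2 - 1*(-7))) = 1/((177/511)*(4 - 2 + 7)) = 1/((177*(1/511))*9) = 1/((177/511)*9) = 1/(1593/511) = 511/1593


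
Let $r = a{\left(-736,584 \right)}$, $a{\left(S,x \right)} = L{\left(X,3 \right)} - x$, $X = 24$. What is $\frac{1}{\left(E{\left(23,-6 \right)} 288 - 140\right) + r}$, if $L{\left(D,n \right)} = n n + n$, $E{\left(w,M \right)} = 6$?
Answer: $\frac{1}{1016} \approx 0.00098425$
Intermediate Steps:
$L{\left(D,n \right)} = n + n^{2}$ ($L{\left(D,n \right)} = n^{2} + n = n + n^{2}$)
$a{\left(S,x \right)} = 12 - x$ ($a{\left(S,x \right)} = 3 \left(1 + 3\right) - x = 3 \cdot 4 - x = 12 - x$)
$r = -572$ ($r = 12 - 584 = -572$)
$\frac{1}{\left(E{\left(23,-6 \right)} 288 - 140\right) + r} = \frac{1}{\left(6 \cdot 288 - 140\right) - 572} = \frac{1}{\left(1728 - 140\right) - 572} = \frac{1}{1588 - 572} = \frac{1}{1016}$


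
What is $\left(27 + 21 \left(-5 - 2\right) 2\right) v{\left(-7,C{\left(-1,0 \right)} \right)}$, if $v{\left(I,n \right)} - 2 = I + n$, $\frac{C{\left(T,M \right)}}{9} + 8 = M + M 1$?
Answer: $20559$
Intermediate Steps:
$C{\left(T,M \right)} = -72 + 18 M$ ($C{\left(T,M \right)} = -72 + 9 \left(M + M 1\right) = -72 + 9 \left(M + M\right) = -72 + 9 \cdot 2 M = -72 + 18 M$)
$v{\left(I,n \right)} = 2 + I + n$ ($v{\left(I,n \right)} = 2 + \left(I + n\right) = 2 + I + n$)
$\left(27 + 21 \left(-5 - 2\right) 2\right) v{\left(-7,C{\left(-1,0 \right)} \right)} = \left(27 + 21 \left(-5 - 2\right) 2\right) \left(2 - 7 + \left(-72 + 18 \cdot 0\right)\right) = \left(27 + 21 \left(\left(-7\right) 2\right)\right) \left(2 - 7 + \left(-72 + 0\right)\right) = \left(27 + 21 \left(-14\right)\right) \left(2 - 7 - 72\right) = \left(27 - 294\right) \left(-77\right) = \left(-267\right) \left(-77\right) = 20559$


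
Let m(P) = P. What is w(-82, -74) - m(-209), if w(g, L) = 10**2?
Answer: 309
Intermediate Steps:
w(g, L) = 100
w(-82, -74) - m(-209) = 100 - 1*(-209) = 100 + 209 = 309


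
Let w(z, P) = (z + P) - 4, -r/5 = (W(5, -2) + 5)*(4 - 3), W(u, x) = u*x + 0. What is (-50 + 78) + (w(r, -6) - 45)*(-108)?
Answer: 3268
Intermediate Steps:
W(u, x) = u*x
r = 25 (r = -5*(5*(-2) + 5)*(4 - 3) = -5*(-10 + 5) = -(-25) = -5*(-5) = 25)
w(z, P) = -4 + P + z (w(z, P) = (P + z) - 4 = -4 + P + z)
(-50 + 78) + (w(r, -6) - 45)*(-108) = (-50 + 78) + ((-4 - 6 + 25) - 45)*(-108) = 28 + (15 - 45)*(-108) = 28 - 30*(-108) = 28 + 3240 = 3268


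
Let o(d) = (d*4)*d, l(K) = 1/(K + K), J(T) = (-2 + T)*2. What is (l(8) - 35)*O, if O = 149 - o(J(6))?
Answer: 59813/16 ≈ 3738.3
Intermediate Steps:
J(T) = -4 + 2*T
l(K) = 1/(2*K)
o(d) = 4*d² (o(d) = (4*d)*d = 4*d²)
O = -107 (O = 149 - 4*(-4 + 2*6)² = 149 - 4*(-4 + 12)² = 149 - 4*8² = 149 - 4*64 = 149 - 1*256 = 149 - 256 = -107)
(l(8) - 35)*O = ((½)/8 - 35)*(-107) = ((½)*(⅛) - 35)*(-107) = (1/16 - 35)*(-107) = -559/16*(-107) = 59813/16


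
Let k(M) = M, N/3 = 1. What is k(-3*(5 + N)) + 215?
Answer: 191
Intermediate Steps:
N = 3 (N = 3*1 = 3)
k(-3*(5 + N)) + 215 = -3*(5 + 3) + 215 = -3*8 + 215 = -24 + 215 = 191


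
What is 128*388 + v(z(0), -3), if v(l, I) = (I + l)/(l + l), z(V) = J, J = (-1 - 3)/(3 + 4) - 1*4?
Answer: 3178549/64 ≈ 49665.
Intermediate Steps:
J = -32/7 (J = -4/7 - 4 = -32/7 ≈ -4.5714)
z(V) = -32/7
v(l, I) = (I + l)/(2*l) (v(l, I) = (I + l)/((2*l)) = (I + l)*(1/(2*l)) = (I + l)/(2*l))
128*388 + v(z(0), -3) = 128*388 + (-3 - 32/7)/(2*(-32/7)) = 49664 + (1/2)*(-7/32)*(-53/7) = 49664 + 53/64 = 3178549/64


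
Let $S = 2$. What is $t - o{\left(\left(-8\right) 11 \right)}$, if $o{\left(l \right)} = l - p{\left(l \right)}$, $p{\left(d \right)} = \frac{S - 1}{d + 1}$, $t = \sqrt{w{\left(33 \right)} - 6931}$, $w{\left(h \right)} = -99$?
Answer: $\frac{7655}{87} + i \sqrt{7030} \approx 87.989 + 83.845 i$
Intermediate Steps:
$t = i \sqrt{7030}$ ($t = \sqrt{-99 - 6931} = \sqrt{-7030} = i \sqrt{7030} \approx 83.845 i$)
$p{\left(d \right)} = \frac{1}{1 + d}$ ($p{\left(d \right)} = \frac{2 - 1}{d + 1} = 1 \frac{1}{1 + d} = \frac{1}{1 + d}$)
$o{\left(l \right)} = l - \frac{1}{1 + l}$
$t - o{\left(\left(-8\right) 11 \right)} = i \sqrt{7030} - \frac{-1 + \left(-8\right) 11 \left(1 - 88\right)}{1 - 88} = i \sqrt{7030} - \frac{-1 - 88 \left(1 - 88\right)}{1 - 88} = i \sqrt{7030} - \frac{-1 - -7656}{-87} = i \sqrt{7030} - - \frac{-1 + 7656}{87} = i \sqrt{7030} - \left(- \frac{1}{87}\right) 7655 = i \sqrt{7030} - - \frac{7655}{87} = i \sqrt{7030} + \frac{7655}{87} = \frac{7655}{87} + i \sqrt{7030}$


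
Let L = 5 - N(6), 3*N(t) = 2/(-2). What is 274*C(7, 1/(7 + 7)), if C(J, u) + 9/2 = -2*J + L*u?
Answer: -104257/21 ≈ -4964.6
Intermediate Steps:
N(t) = -1/3 (N(t) = (2/(-2))/3 = (2*(-1/2))/3 = (1/3)*(-1) = -1/3)
L = 16/3 (L = 5 - 1*(-1/3) = 5 + 1/3 = 16/3 ≈ 5.3333)
C(J, u) = -9/2 - 2*J + 16*u/3 (C(J, u) = -9/2 + (-2*J + 16*u/3) = -9/2 - 2*J + 16*u/3)
274*C(7, 1/(7 + 7)) = 274*(-9/2 - 2*7 + 16/(3*(7 + 7))) = 274*(-9/2 - 14 + (16/3)/14) = 274*(-9/2 - 14 + (16/3)*(1/14)) = 274*(-9/2 - 14 + 8/21) = 274*(-761/42) = -104257/21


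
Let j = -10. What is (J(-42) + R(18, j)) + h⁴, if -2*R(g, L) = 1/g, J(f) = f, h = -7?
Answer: 84923/36 ≈ 2359.0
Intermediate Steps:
R(g, L) = -1/(2*g)
(J(-42) + R(18, j)) + h⁴ = (-42 - ½/18) + (-7)⁴ = (-42 - ½*1/18) + 2401 = (-42 - 1/36) + 2401 = -1513/36 + 2401 = 84923/36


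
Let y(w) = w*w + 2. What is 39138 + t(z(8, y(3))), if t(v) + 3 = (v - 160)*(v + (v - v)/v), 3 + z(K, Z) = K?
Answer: 38360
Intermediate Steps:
y(w) = 2 + w² (y(w) = w² + 2 = 2 + w²)
z(K, Z) = -3 + K
t(v) = -3 + v*(-160 + v) (t(v) = -3 + (v - 160)*(v + (v - v)/v) = -3 + (-160 + v)*(v + 0/v) = -3 + (-160 + v)*(v + 0) = -3 + (-160 + v)*v = -3 + v*(-160 + v))
39138 + t(z(8, y(3))) = 39138 + (-3 + (-3 + 8)² - 160*(-3 + 8)) = 39138 + (-3 + 5² - 160*5) = 39138 + (-3 + 25 - 800) = 39138 - 778 = 38360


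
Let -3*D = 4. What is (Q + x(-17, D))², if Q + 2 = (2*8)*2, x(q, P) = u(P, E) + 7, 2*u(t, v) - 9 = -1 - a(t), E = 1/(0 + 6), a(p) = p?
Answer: 15625/9 ≈ 1736.1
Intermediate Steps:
D = -4/3 (D = -⅓*4 = -4/3 ≈ -1.3333)
E = ⅙ (E = 1/6 = ⅙ ≈ 0.16667)
u(t, v) = 4 - t/2 (u(t, v) = 9/2 + (-1 - t)/2 = 9/2 + (-½ - t/2) = 4 - t/2)
x(q, P) = 11 - P/2 (x(q, P) = (4 - P/2) + 7 = 11 - P/2)
Q = 30 (Q = -2 + (2*8)*2 = -2 + 16*2 = -2 + 32 = 30)
(Q + x(-17, D))² = (30 + (11 - ½*(-4/3)))² = (30 + (11 + ⅔))² = (30 + 35/3)² = (125/3)² = 15625/9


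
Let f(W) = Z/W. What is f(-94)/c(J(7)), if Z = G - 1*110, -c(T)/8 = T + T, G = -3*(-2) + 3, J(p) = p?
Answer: -101/10528 ≈ -0.0095935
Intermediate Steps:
G = 9 (G = 6 + 3 = 9)
c(T) = -16*T (c(T) = -8*(T + T) = -16*T)
Z = -101 (Z = 9 - 1*110 = 9 - 110 = -101)
f(W) = -101/W
f(-94)/c(J(7)) = (-101/(-94))/((-16*7)) = -101*(-1/94)/(-112) = (101/94)*(-1/112) = -101/10528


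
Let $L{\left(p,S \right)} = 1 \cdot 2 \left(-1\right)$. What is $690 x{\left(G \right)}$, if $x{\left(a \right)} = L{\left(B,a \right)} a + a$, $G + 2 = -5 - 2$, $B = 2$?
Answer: $6210$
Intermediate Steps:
$G = -9$ ($G = -2 - 7 = -9$)
$L{\left(p,S \right)} = -2$ ($L{\left(p,S \right)} = 2 \left(-1\right) = -2$)
$x{\left(a \right)} = - a$ ($x{\left(a \right)} = - 2 a + a = - a$)
$690 x{\left(G \right)} = 690 \left(\left(-1\right) \left(-9\right)\right) = 690 \cdot 9 = 6210$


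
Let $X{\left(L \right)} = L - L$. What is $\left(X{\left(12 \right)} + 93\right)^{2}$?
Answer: $8649$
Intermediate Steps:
$X{\left(L \right)} = 0$
$\left(X{\left(12 \right)} + 93\right)^{2} = \left(0 + 93\right)^{2} = 93^{2} = 8649$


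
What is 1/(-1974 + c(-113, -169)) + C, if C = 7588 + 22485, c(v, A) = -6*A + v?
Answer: 32268328/1073 ≈ 30073.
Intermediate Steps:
c(v, A) = v - 6*A
C = 30073
1/(-1974 + c(-113, -169)) + C = 1/(-1974 + (-113 - 6*(-169))) + 30073 = 1/(-1974 + (-113 + 1014)) + 30073 = 1/(-1974 + 901) + 30073 = 1/(-1073) + 30073 = -1/1073 + 30073 = 32268328/1073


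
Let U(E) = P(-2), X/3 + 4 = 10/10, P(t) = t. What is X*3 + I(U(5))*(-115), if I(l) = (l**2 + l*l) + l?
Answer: -717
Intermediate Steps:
X = -9 (X = -12 + 3*(10/10) = -12 + 3*(10*(1/10)) = -12 + 3*1 = -12 + 3 = -9)
U(E) = -2
I(l) = l + 2*l**2 (I(l) = (l**2 + l**2) + l = 2*l**2 + l = l + 2*l**2)
X*3 + I(U(5))*(-115) = -9*3 - 2*(1 + 2*(-2))*(-115) = -27 - 2*(1 - 4)*(-115) = -27 - 2*(-3)*(-115) = -27 + 6*(-115) = -27 - 690 = -717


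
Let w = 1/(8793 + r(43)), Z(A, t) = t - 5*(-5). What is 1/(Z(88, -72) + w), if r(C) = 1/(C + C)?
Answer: -756199/35541267 ≈ -0.021277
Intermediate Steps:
Z(A, t) = 25 + t (Z(A, t) = t + 25 = 25 + t)
r(C) = 1/(2*C)
w = 86/756199 (w = 1/(8793 + (½)/43) = 1/(8793 + (½)*(1/43)) = 1/(8793 + 1/86) = 1/(756199/86) = 86/756199 ≈ 0.00011373)
1/(Z(88, -72) + w) = 1/((25 - 72) + 86/756199) = 1/(-47 + 86/756199) = 1/(-35541267/756199) = -756199/35541267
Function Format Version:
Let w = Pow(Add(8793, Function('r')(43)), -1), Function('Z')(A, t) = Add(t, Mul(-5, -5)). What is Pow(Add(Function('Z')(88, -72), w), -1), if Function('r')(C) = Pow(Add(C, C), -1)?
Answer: Rational(-756199, 35541267) ≈ -0.021277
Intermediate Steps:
Function('Z')(A, t) = Add(25, t) (Function('Z')(A, t) = Add(t, 25) = Add(25, t))
Function('r')(C) = Mul(Rational(1, 2), Pow(C, -1)) (Function('r')(C) = Pow(Mul(2, C), -1) = Mul(Rational(1, 2), Pow(C, -1)))
w = Rational(86, 756199) (w = Pow(Add(8793, Mul(Rational(1, 2), Pow(43, -1))), -1) = Pow(Add(8793, Mul(Rational(1, 2), Rational(1, 43))), -1) = Pow(Add(8793, Rational(1, 86)), -1) = Pow(Rational(756199, 86), -1) = Rational(86, 756199) ≈ 0.00011373)
Pow(Add(Function('Z')(88, -72), w), -1) = Pow(Add(Add(25, -72), Rational(86, 756199)), -1) = Pow(Add(-47, Rational(86, 756199)), -1) = Pow(Rational(-35541267, 756199), -1) = Rational(-756199, 35541267)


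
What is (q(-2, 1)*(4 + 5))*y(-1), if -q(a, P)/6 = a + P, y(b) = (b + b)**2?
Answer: 216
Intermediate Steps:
y(b) = 4*b**2 (y(b) = (2*b)**2 = 4*b**2)
q(a, P) = -6*P - 6*a (q(a, P) = -6*(a + P) = -6*(P + a) = -6*P - 6*a)
(q(-2, 1)*(4 + 5))*y(-1) = ((-6*1 - 6*(-2))*(4 + 5))*(4*(-1)**2) = ((-6 + 12)*9)*(4*1) = (6*9)*4 = 54*4 = 216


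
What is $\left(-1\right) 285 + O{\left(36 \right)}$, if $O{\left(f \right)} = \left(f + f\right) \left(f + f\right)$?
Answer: $4899$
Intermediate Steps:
$O{\left(f \right)} = 4 f^{2}$ ($O{\left(f \right)} = 2 f 2 f = 4 f^{2}$)
$\left(-1\right) 285 + O{\left(36 \right)} = \left(-1\right) 285 + 4 \cdot 36^{2} = -285 + 4 \cdot 1296 = -285 + 5184 = 4899$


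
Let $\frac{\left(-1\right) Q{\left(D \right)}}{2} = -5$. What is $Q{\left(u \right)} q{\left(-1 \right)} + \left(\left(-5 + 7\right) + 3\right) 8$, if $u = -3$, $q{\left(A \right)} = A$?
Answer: $30$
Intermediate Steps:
$Q{\left(D \right)} = 10$ ($Q{\left(D \right)} = \left(-2\right) \left(-5\right) = 10$)
$Q{\left(u \right)} q{\left(-1 \right)} + \left(\left(-5 + 7\right) + 3\right) 8 = 10 \left(-1\right) + \left(\left(-5 + 7\right) + 3\right) 8 = -10 + \left(2 + 3\right) 8 = -10 + 5 \cdot 8 = -10 + 40 = 30$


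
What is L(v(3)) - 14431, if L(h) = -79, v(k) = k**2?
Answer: -14510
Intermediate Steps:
L(v(3)) - 14431 = -79 - 14431 = -14510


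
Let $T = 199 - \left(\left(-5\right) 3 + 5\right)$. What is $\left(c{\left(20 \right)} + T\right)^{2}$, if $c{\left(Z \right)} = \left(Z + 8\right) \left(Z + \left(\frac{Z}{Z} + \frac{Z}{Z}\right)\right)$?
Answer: $680625$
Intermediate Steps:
$T = 209$ ($T = 199 - \left(-15 + 5\right) = 199 - -10 = 199 + 10 = 209$)
$c{\left(Z \right)} = \left(2 + Z\right) \left(8 + Z\right)$ ($c{\left(Z \right)} = \left(8 + Z\right) \left(Z + \left(1 + 1\right)\right) = \left(8 + Z\right) \left(Z + 2\right) = \left(8 + Z\right) \left(2 + Z\right) = \left(2 + Z\right) \left(8 + Z\right)$)
$\left(c{\left(20 \right)} + T\right)^{2} = \left(\left(16 + 20^{2} + 10 \cdot 20\right) + 209\right)^{2} = \left(\left(16 + 400 + 200\right) + 209\right)^{2} = \left(616 + 209\right)^{2} = 825^{2} = 680625$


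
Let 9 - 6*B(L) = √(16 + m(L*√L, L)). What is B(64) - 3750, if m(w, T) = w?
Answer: -7497/2 - 2*√33/3 ≈ -3752.3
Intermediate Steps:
B(L) = 3/2 - √(16 + L^(3/2))/6 (B(L) = 3/2 - √(16 + L*√L)/6 = 3/2 - √(16 + L^(3/2))/6)
B(64) - 3750 = (3/2 - √(16 + 64^(3/2))/6) - 3750 = (3/2 - √(16 + 512)/6) - 3750 = (3/2 - 2*√33/3) - 3750 = -7497/2 - 2*√33/3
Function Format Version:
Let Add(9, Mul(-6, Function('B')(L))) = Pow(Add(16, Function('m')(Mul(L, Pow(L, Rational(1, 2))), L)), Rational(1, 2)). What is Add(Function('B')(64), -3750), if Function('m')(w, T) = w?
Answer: Add(Rational(-7497, 2), Mul(Rational(-2, 3), Pow(33, Rational(1, 2)))) ≈ -3752.3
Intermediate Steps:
Function('B')(L) = Add(Rational(3, 2), Mul(Rational(-1, 6), Pow(Add(16, Pow(L, Rational(3, 2))), Rational(1, 2)))) (Function('B')(L) = Add(Rational(3, 2), Mul(Rational(-1, 6), Pow(Add(16, Mul(L, Pow(L, Rational(1, 2)))), Rational(1, 2)))) = Add(Rational(3, 2), Mul(Rational(-1, 6), Pow(Add(16, Pow(L, Rational(3, 2))), Rational(1, 2)))))
Add(Function('B')(64), -3750) = Add(Add(Rational(3, 2), Mul(Rational(-1, 6), Pow(Add(16, Pow(64, Rational(3, 2))), Rational(1, 2)))), -3750) = Add(Add(Rational(3, 2), Mul(Rational(-1, 6), Pow(Add(16, 512), Rational(1, 2)))), -3750) = Add(Add(Rational(3, 2), Mul(Rational(-1, 6), Pow(528, Rational(1, 2)))), -3750) = Add(Add(Rational(3, 2), Mul(Rational(-1, 6), Mul(4, Pow(33, Rational(1, 2))))), -3750) = Add(Add(Rational(3, 2), Mul(Rational(-2, 3), Pow(33, Rational(1, 2)))), -3750) = Add(Rational(-7497, 2), Mul(Rational(-2, 3), Pow(33, Rational(1, 2))))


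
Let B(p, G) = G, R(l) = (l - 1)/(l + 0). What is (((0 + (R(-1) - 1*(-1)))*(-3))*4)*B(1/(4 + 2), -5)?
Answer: 180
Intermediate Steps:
R(l) = (-1 + l)/l
(((0 + (R(-1) - 1*(-1)))*(-3))*4)*B(1/(4 + 2), -5) = (((0 + ((-1 - 1)/(-1) - 1*(-1)))*(-3))*4)*(-5) = (((0 + (-1*(-2) + 1))*(-3))*4)*(-5) = (((0 + (2 + 1))*(-3))*4)*(-5) = (((0 + 3)*(-3))*4)*(-5) = ((3*(-3))*4)*(-5) = -9*4*(-5) = -36*(-5) = 180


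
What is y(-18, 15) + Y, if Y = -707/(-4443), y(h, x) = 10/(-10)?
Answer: -3736/4443 ≈ -0.84087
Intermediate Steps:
y(h, x) = -1 (y(h, x) = 10*(-⅒) = -1)
Y = 707/4443 (Y = -707*(-1/4443) = 707/4443 ≈ 0.15913)
y(-18, 15) + Y = -1 + 707/4443 = -3736/4443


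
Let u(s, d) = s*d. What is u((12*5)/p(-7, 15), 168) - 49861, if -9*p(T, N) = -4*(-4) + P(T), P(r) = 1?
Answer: -938357/17 ≈ -55198.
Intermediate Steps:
p(T, N) = -17/9 (p(T, N) = -(-4*(-4) + 1)/9 = -(16 + 1)/9 = -⅑*17 = -17/9)
u(s, d) = d*s
u((12*5)/p(-7, 15), 168) - 49861 = 168*((12*5)/(-17/9)) - 49861 = 168*(60*(-9/17)) - 49861 = 168*(-540/17) - 49861 = -90720/17 - 49861 = -938357/17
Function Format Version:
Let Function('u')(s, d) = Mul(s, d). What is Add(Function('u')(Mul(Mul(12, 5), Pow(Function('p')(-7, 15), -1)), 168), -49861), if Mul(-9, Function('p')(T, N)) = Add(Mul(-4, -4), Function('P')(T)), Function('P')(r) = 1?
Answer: Rational(-938357, 17) ≈ -55198.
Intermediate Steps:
Function('p')(T, N) = Rational(-17, 9) (Function('p')(T, N) = Mul(Rational(-1, 9), Add(Mul(-4, -4), 1)) = Mul(Rational(-1, 9), Add(16, 1)) = Mul(Rational(-1, 9), 17) = Rational(-17, 9))
Function('u')(s, d) = Mul(d, s)
Add(Function('u')(Mul(Mul(12, 5), Pow(Function('p')(-7, 15), -1)), 168), -49861) = Add(Mul(168, Mul(Mul(12, 5), Pow(Rational(-17, 9), -1))), -49861) = Add(Mul(168, Mul(60, Rational(-9, 17))), -49861) = Add(Mul(168, Rational(-540, 17)), -49861) = Add(Rational(-90720, 17), -49861) = Rational(-938357, 17)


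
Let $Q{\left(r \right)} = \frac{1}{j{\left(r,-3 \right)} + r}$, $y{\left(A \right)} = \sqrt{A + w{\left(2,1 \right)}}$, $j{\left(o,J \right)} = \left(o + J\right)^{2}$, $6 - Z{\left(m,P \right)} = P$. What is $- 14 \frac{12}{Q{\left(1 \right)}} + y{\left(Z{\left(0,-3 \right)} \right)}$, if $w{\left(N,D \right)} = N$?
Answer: $-840 + \sqrt{11} \approx -836.68$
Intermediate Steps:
$Z{\left(m,P \right)} = 6 - P$
$j{\left(o,J \right)} = \left(J + o\right)^{2}$
$y{\left(A \right)} = \sqrt{2 + A}$ ($y{\left(A \right)} = \sqrt{A + 2} = \sqrt{2 + A}$)
$Q{\left(r \right)} = \frac{1}{r + \left(-3 + r\right)^{2}}$ ($Q{\left(r \right)} = \frac{1}{\left(-3 + r\right)^{2} + r} = \frac{1}{r + \left(-3 + r\right)^{2}}$)
$- 14 \frac{12}{Q{\left(1 \right)}} + y{\left(Z{\left(0,-3 \right)} \right)} = - 14 \frac{12}{\frac{1}{1 + \left(-3 + 1\right)^{2}}} + \sqrt{2 + \left(6 - -3\right)} = - 14 \frac{12}{\frac{1}{1 + \left(-2\right)^{2}}} + \sqrt{2 + \left(6 + 3\right)} = - 14 \frac{12}{\frac{1}{1 + 4}} + \sqrt{2 + 9} = - 14 \frac{12}{\frac{1}{5}} + \sqrt{11} = - 14 \cdot 12 \frac{1}{\frac{1}{5}} + \sqrt{11} = - 14 \cdot 12 \cdot 5 + \sqrt{11} = \left(-14\right) 60 + \sqrt{11} = -840 + \sqrt{11}$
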